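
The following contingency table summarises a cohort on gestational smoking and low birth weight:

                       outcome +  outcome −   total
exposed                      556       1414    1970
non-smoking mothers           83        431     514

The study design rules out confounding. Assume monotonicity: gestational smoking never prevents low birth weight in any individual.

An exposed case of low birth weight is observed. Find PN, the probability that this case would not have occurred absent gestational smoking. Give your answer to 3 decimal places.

PN ≈ 0.428

p₁ = P(outcome | exposed) = 556/1970 = 0.28223
p₀ = P(outcome | unexposed) = 83/514 = 0.16148
Under exogeneity and monotonicity, PN = (p₁ − p₀) / p₁.
PN = (0.28223 − 0.16148) / 0.28223 = 0.12075 / 0.28223 ≈ 0.4279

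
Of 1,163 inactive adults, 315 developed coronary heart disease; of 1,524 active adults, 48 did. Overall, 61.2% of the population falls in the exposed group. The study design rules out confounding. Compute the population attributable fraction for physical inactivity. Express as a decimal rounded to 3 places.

p₁ = P(outcome | exposed) = 315/1163 = 0.27085
p₀ = P(outcome | unexposed) = 48/1524 = 0.031496
Overall risk P(Y=1) = π·p₁ + (1−π)·p₀ = 0.612×0.27085 + 0.388×0.031496 = 0.17798.
Under exogeneity, PAF = [P(Y=1) − p₀] / P(Y=1).
PAF = (0.17798 − 0.031496) / 0.17798 ≈ 0.8230

PAF ≈ 0.823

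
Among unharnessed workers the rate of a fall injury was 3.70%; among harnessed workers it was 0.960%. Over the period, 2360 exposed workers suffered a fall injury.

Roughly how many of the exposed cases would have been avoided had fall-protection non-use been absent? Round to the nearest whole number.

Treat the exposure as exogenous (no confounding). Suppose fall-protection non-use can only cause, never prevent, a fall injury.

about 1748 cases

p₁ = 0.037, p₀ = 0.0096.
PN = (p₁ − p₀)/p₁ = (0.037 − 0.0096) / 0.037 ≈ 0.74054.
Attributable cases ≈ PN × (exposed cases) = 0.74054 × 2360 ≈ 1747.68.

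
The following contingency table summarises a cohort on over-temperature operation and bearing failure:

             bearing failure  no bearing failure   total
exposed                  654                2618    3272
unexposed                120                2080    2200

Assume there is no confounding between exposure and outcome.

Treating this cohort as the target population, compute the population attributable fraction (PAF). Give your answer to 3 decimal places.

PAF ≈ 0.614

p₁ = P(outcome | exposed) = 654/3272 = 0.19988
p₀ = P(outcome | unexposed) = 120/2200 = 0.054545
Exposure prevalence π = 3272/5472 = 0.59795; overall risk P(Y=1) = 0.14145.
Under exogeneity, PAF = [P(Y=1) − p₀]/P(Y=1).
PAF = (0.14145 − 0.054545) / 0.14145 ≈ 0.6144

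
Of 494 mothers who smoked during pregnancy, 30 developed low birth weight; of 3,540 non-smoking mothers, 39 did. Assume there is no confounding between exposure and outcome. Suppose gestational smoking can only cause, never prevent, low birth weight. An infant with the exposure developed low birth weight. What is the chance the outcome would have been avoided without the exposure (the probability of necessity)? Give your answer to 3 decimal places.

p₁ = P(outcome | exposed) = 30/494 = 0.060729
p₀ = P(outcome | unexposed) = 39/3540 = 0.011017
Under exogeneity and monotonicity, PN = (p₁ − p₀) / p₁.
PN = (0.060729 − 0.011017) / 0.060729 = 0.049712 / 0.060729 ≈ 0.8186

PN ≈ 0.819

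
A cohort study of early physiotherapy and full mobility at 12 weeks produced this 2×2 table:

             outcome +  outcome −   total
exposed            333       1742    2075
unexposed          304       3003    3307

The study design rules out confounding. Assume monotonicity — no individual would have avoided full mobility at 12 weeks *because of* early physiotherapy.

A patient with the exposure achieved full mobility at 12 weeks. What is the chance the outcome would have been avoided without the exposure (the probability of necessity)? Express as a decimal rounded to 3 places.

PN ≈ 0.427

p₁ = P(outcome | exposed) = 333/2075 = 0.16048
p₀ = P(outcome | unexposed) = 304/3307 = 0.091926
Under exogeneity and monotonicity, PN = (p₁ − p₀)/p₁.
PN = (0.16048 − 0.091926) / 0.16048 ≈ 0.4272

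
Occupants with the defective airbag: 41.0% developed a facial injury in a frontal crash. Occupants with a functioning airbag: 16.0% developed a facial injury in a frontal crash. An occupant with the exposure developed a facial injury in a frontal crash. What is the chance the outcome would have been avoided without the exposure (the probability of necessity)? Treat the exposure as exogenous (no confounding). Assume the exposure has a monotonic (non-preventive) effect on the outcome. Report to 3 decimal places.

p₁ = 0.41, p₀ = 0.16.
Under exogeneity and monotonicity, PN = (p₁ − p₀) / p₁.
PN = (0.41 − 0.16) / 0.41 = 0.25 / 0.41 ≈ 0.6098

PN ≈ 0.610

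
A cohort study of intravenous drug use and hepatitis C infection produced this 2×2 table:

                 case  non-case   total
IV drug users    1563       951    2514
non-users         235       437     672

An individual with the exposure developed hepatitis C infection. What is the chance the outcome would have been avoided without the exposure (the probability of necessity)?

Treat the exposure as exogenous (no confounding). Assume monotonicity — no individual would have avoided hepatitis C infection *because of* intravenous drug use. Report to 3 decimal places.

PN ≈ 0.438

p₁ = P(outcome | exposed) = 1563/2514 = 0.62172
p₀ = P(outcome | unexposed) = 235/672 = 0.3497
Under exogeneity and monotonicity, PN = (p₁ − p₀)/p₁.
PN = (0.62172 − 0.3497) / 0.62172 ≈ 0.4375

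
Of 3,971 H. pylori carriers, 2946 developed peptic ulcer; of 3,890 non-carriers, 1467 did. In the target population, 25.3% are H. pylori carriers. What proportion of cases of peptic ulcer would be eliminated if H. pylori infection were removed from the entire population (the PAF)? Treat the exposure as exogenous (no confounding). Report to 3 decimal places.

PAF ≈ 0.197

p₁ = P(outcome | exposed) = 2946/3971 = 0.74188
p₀ = P(outcome | unexposed) = 1467/3890 = 0.37712
Overall risk P(Y=1) = π·p₁ + (1−π)·p₀ = 0.253×0.74188 + 0.747×0.37712 = 0.4694.
Under exogeneity, PAF = [P(Y=1) − p₀] / P(Y=1).
PAF = (0.4694 − 0.37712) / 0.4694 ≈ 0.1966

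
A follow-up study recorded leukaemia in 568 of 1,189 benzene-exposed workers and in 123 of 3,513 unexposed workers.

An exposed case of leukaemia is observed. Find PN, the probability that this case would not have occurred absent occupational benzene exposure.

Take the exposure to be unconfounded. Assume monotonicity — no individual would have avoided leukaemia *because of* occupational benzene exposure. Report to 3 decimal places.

PN ≈ 0.927

p₁ = P(outcome | exposed) = 568/1189 = 0.47771
p₀ = P(outcome | unexposed) = 123/3513 = 0.035013
Under exogeneity and monotonicity, PN = (p₁ − p₀) / p₁.
PN = (0.47771 − 0.035013) / 0.47771 = 0.4427 / 0.47771 ≈ 0.9267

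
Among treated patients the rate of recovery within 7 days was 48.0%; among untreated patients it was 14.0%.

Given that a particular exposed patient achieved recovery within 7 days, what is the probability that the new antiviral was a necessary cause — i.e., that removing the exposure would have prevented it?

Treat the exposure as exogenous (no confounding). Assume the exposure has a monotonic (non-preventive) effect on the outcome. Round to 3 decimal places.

PN ≈ 0.708

p₁ = 0.48, p₀ = 0.14.
Under exogeneity and monotonicity, PN = (p₁ − p₀) / p₁.
PN = (0.48 − 0.14) / 0.48 = 0.34 / 0.48 ≈ 0.7083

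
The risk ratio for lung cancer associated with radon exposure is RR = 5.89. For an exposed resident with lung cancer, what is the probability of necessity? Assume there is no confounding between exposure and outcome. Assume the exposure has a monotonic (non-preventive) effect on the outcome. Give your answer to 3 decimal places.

Under exogeneity and monotonicity, PN = (RR − 1) / RR = 1 − 1/RR.
PN = (5.89 − 1) / 5.89 = 4.89 / 5.89 ≈ 0.8302

PN ≈ 0.830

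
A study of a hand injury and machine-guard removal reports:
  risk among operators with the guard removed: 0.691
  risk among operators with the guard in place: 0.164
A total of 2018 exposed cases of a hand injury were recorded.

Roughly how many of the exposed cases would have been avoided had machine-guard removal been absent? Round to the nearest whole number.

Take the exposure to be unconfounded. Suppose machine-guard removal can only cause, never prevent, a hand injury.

Let p₁ = 0.691, p₀ = 0.164.
PN = (p₁ − p₀)/p₁ = (0.691 − 0.164) / 0.691 ≈ 0.76266.
Attributable cases ≈ PN × (exposed cases) = 0.76266 × 2018 ≈ 1539.05.

about 1539 cases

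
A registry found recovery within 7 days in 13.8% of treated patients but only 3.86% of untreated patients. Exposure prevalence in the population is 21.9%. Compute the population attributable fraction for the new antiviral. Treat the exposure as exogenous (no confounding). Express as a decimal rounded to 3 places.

PAF ≈ 0.361

p₁ = 0.138, p₀ = 0.0386.
Overall risk P(Y=1) = π·p₁ + (1−π)·p₀ = 0.219×0.138 + 0.781×0.0386 = 0.060369.
Under exogeneity, PAF = [P(Y=1) − p₀] / P(Y=1).
PAF = (0.060369 − 0.0386) / 0.060369 ≈ 0.3606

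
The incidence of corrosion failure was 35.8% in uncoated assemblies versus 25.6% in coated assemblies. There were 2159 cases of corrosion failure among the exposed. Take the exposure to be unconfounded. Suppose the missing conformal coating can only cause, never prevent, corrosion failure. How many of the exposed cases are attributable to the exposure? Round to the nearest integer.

about 615 cases

p₁ = 0.358, p₀ = 0.256.
PN = (p₁ − p₀)/p₁ = (0.358 − 0.256) / 0.358 ≈ 0.28492.
Attributable cases ≈ PN × (exposed cases) = 0.28492 × 2159 ≈ 615.13.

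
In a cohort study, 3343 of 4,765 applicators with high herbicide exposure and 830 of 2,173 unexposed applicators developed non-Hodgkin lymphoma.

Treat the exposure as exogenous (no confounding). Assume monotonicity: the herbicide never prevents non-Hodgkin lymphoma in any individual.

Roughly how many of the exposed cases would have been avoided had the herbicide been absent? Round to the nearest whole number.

about 1523 cases

p₁ = P(outcome | exposed) = 3343/4765 = 0.70157
p₀ = P(outcome | unexposed) = 830/2173 = 0.38196
PN = (p₁ − p₀)/p₁ = (0.70157 − 0.38196) / 0.70157 ≈ 0.45557.
Attributable cases ≈ PN × (exposed cases) = 0.45557 × 3343 ≈ 1522.96.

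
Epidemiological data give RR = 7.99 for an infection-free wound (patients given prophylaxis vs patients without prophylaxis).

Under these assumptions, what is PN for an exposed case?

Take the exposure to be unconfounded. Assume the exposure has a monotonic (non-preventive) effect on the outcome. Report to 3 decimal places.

PN ≈ 0.875

Under exogeneity and monotonicity, PN = (RR − 1) / RR = 1 − 1/RR.
PN = (7.99 − 1) / 7.99 = 6.99 / 7.99 ≈ 0.8748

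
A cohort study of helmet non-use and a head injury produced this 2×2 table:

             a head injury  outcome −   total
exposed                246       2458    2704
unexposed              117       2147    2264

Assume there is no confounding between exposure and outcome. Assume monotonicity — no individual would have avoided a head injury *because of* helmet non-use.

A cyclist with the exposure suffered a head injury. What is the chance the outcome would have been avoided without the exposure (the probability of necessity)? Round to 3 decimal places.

p₁ = P(outcome | exposed) = 246/2704 = 0.090976
p₀ = P(outcome | unexposed) = 117/2264 = 0.051678
Under exogeneity and monotonicity, PN = (p₁ − p₀) / p₁.
PN = (0.090976 − 0.051678) / 0.090976 = 0.039298 / 0.090976 ≈ 0.4320

PN ≈ 0.432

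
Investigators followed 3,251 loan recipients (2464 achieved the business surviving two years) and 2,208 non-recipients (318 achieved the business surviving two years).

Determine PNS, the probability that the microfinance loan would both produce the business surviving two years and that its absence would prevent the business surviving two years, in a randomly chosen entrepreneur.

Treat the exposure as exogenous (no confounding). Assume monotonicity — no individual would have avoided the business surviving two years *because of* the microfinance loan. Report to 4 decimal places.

p₁ = P(outcome | exposed) = 2464/3251 = 0.75792
p₀ = P(outcome | unexposed) = 318/2208 = 0.14402
Under exogeneity and monotonicity, PNS = p₁ − p₀.
PNS = 0.75792 − 0.14402 = 0.6139

PNS ≈ 0.6139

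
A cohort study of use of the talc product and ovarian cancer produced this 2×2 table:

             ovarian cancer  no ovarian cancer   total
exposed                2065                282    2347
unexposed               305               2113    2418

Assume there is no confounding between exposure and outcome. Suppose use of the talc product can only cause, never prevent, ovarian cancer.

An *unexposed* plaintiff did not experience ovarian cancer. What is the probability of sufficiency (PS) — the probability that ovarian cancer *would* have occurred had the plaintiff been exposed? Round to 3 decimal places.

PS ≈ 0.863

p₁ = P(outcome | exposed) = 2065/2347 = 0.87985
p₀ = P(outcome | unexposed) = 305/2418 = 0.12614
Under exogeneity and monotonicity, PS = (p₁ − p₀) / (1 − p₀).
PS = (0.87985 − 0.12614) / (1 − 0.12614) = 0.75371 / 0.87386 ≈ 0.8625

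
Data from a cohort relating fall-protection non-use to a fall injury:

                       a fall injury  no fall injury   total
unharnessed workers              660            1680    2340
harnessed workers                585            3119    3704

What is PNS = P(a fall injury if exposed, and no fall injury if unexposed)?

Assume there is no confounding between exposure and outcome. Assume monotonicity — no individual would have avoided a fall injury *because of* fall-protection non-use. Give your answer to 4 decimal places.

p₁ = P(outcome | exposed) = 660/2340 = 0.28205
p₀ = P(outcome | unexposed) = 585/3704 = 0.15794
Under exogeneity and monotonicity, PNS = p₁ − p₀.
PNS = 0.28205 − 0.15794 = 0.12411

PNS ≈ 0.1241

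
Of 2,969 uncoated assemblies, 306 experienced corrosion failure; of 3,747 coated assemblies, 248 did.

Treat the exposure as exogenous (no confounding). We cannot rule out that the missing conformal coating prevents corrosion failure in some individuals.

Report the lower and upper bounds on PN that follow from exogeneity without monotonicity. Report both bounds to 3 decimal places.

p₁ = P(outcome | exposed) = 306/2969 = 0.10307
p₀ = P(outcome | unexposed) = 248/3747 = 0.066186
Under exogeneity alone the bounds on PN are max{0,(p₁−p₀)/p₁} ≤ PN ≤ min{1,(1−p₀)/p₁}.
  lower = (p₁ − p₀)/p₁ = 0.036879 / 0.10307 ≈ 0.3578
  upper = min{1, (1 − p₀)/p₁} = 0.93381 / 0.10307 ≈ 9.0604 → capped at 1

0.358 ≤ PN ≤ 1.000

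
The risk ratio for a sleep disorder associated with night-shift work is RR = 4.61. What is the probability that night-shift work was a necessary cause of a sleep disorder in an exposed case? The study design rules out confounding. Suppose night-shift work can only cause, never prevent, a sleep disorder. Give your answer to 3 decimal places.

PN ≈ 0.783

Under exogeneity and monotonicity, PN = (RR − 1) / RR = 1 − 1/RR.
PN = (4.61 − 1) / 4.61 = 3.61 / 4.61 ≈ 0.7831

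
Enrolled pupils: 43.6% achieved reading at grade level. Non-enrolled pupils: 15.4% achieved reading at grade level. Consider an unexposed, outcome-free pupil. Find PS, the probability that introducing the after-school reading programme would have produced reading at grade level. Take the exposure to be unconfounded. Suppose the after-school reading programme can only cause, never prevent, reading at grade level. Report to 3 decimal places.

PS ≈ 0.333

p₁ = 0.436, p₀ = 0.154.
Under exogeneity and monotonicity, PS = (p₁ − p₀) / (1 − p₀).
PS = (0.436 − 0.154) / (1 − 0.154) = 0.282 / 0.846 ≈ 0.3333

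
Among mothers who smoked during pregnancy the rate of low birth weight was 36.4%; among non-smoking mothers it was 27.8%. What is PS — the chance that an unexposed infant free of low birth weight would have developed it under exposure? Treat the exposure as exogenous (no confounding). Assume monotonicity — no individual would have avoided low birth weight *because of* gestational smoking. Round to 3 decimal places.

p₁ = 0.364, p₀ = 0.278.
Under exogeneity and monotonicity, PS = (p₁ − p₀) / (1 − p₀).
PS = (0.364 − 0.278) / (1 − 0.278) = 0.086 / 0.722 ≈ 0.1191

PS ≈ 0.119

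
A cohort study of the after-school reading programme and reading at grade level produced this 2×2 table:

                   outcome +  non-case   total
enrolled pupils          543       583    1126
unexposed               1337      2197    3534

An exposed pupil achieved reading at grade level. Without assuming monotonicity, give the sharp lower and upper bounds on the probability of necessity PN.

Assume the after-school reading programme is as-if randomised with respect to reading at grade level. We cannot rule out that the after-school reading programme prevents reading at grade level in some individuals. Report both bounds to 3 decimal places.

p₁ = P(outcome | exposed) = 543/1126 = 0.48224
p₀ = P(outcome | unexposed) = 1337/3534 = 0.37832
Under exogeneity alone the bounds on PN are max{0,(p₁−p₀)/p₁} ≤ PN ≤ min{1,(1−p₀)/p₁}.
  lower = (p₁ − p₀)/p₁ = 0.10391 / 0.48224 ≈ 0.2155
  upper = min{1, (1 − p₀)/p₁} = 0.62168 / 0.48224 ≈ 1.2891 → capped at 1

0.215 ≤ PN ≤ 1.000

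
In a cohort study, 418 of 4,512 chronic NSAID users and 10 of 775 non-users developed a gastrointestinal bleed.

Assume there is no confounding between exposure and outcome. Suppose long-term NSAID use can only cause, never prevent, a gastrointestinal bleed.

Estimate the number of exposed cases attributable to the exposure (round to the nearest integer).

about 360 cases

p₁ = P(outcome | exposed) = 418/4512 = 0.092642
p₀ = P(outcome | unexposed) = 10/775 = 0.012903
PN = (p₁ − p₀)/p₁ = (0.092642 − 0.012903) / 0.092642 ≈ 0.86072.
Attributable cases ≈ PN × (exposed cases) = 0.86072 × 418 ≈ 359.78.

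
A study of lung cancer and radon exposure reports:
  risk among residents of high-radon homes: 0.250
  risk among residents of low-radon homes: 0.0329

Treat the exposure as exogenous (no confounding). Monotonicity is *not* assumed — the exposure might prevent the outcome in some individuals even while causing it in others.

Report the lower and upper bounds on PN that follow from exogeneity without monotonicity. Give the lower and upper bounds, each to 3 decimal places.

Let p₁ = 0.25, p₀ = 0.0329.
Under exogeneity alone the bounds on PN are max{0,(p₁−p₀)/p₁} ≤ PN ≤ min{1,(1−p₀)/p₁}.
  lower = (p₁ − p₀)/p₁ = 0.2171 / 0.25 ≈ 0.8684
  upper = min{1, (1 − p₀)/p₁} = 0.9671 / 0.25 ≈ 3.8684 → capped at 1

0.868 ≤ PN ≤ 1.000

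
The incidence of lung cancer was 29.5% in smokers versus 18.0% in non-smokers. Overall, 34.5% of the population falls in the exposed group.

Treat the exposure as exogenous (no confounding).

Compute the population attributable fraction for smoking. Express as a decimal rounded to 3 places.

p₁ = 0.295, p₀ = 0.18.
Overall risk P(Y=1) = π·p₁ + (1−π)·p₀ = 0.345×0.295 + 0.655×0.18 = 0.21968.
Under exogeneity, PAF = [P(Y=1) − p₀] / P(Y=1).
PAF = (0.21968 − 0.18) / 0.21968 ≈ 0.1806

PAF ≈ 0.181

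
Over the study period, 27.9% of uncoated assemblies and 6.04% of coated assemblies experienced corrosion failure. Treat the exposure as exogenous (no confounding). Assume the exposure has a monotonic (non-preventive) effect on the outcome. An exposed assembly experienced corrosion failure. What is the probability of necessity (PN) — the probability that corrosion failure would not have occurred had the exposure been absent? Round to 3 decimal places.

PN ≈ 0.784

p₁ = 0.279, p₀ = 0.0604.
Under exogeneity and monotonicity, PN = (p₁ − p₀) / p₁.
PN = (0.279 − 0.0604) / 0.279 = 0.2186 / 0.279 ≈ 0.7835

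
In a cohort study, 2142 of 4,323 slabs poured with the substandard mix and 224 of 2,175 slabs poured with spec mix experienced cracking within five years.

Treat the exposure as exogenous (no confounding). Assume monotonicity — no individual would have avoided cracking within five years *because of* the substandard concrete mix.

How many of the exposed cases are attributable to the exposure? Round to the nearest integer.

p₁ = P(outcome | exposed) = 2142/4323 = 0.49549
p₀ = P(outcome | unexposed) = 224/2175 = 0.10299
PN = (p₁ − p₀)/p₁ = (0.49549 − 0.10299) / 0.49549 ≈ 0.79215.
Attributable cases ≈ PN × (exposed cases) = 0.79215 × 2142 ≈ 1696.78.

about 1697 cases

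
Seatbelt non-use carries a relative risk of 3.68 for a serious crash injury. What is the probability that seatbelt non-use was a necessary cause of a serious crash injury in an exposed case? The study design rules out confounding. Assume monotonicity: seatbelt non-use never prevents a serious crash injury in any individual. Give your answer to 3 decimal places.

Under exogeneity and monotonicity, PN = (RR − 1) / RR = 1 − 1/RR.
PN = (3.68 − 1) / 3.68 = 2.68 / 3.68 ≈ 0.7283

PN ≈ 0.728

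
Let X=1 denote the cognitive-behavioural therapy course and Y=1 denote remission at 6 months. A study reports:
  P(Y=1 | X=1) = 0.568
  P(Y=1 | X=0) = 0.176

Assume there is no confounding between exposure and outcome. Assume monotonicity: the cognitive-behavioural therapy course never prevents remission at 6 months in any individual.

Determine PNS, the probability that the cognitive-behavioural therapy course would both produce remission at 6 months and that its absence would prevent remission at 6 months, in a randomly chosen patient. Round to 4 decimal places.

PNS ≈ 0.3920

Let p₁ = 0.568, p₀ = 0.176.
Under exogeneity and monotonicity, PNS = p₁ − p₀.
PNS = 0.568 − 0.176 = 0.392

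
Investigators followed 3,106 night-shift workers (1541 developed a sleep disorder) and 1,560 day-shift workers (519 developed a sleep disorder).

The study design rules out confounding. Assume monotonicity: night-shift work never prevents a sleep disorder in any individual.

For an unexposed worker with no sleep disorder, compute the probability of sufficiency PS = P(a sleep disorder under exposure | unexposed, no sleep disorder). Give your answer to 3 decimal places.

PS ≈ 0.245

p₁ = P(outcome | exposed) = 1541/3106 = 0.49614
p₀ = P(outcome | unexposed) = 519/1560 = 0.33269
Under exogeneity and monotonicity, PS = (p₁ − p₀) / (1 − p₀).
PS = (0.49614 − 0.33269) / (1 − 0.33269) = 0.16344 / 0.66731 ≈ 0.2449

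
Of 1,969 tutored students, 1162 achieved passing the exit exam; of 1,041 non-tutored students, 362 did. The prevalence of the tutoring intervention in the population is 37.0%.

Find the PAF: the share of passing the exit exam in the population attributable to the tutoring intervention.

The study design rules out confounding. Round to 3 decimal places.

PAF ≈ 0.205

p₁ = P(outcome | exposed) = 1162/1969 = 0.59015
p₀ = P(outcome | unexposed) = 362/1041 = 0.34774
Overall risk P(Y=1) = π·p₁ + (1−π)·p₀ = 0.37×0.59015 + 0.63×0.34774 = 0.43743.
Under exogeneity, PAF = [P(Y=1) − p₀] / P(Y=1).
PAF = (0.43743 − 0.34774) / 0.43743 ≈ 0.2050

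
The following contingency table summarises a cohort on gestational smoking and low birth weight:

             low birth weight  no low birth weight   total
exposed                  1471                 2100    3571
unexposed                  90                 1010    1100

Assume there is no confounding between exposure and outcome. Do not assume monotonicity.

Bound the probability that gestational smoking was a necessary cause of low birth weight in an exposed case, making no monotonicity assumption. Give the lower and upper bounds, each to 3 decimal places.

p₁ = P(outcome | exposed) = 1471/3571 = 0.41193
p₀ = P(outcome | unexposed) = 90/1100 = 0.081818
Under exogeneity alone the bounds on PN are max{0,(p₁−p₀)/p₁} ≤ PN ≤ min{1,(1−p₀)/p₁}.
  lower = (p₁ − p₀)/p₁ = 0.33011 / 0.41193 ≈ 0.8014
  upper = min{1, (1 − p₀)/p₁} = 0.91818 / 0.41193 ≈ 2.2290 → capped at 1

0.801 ≤ PN ≤ 1.000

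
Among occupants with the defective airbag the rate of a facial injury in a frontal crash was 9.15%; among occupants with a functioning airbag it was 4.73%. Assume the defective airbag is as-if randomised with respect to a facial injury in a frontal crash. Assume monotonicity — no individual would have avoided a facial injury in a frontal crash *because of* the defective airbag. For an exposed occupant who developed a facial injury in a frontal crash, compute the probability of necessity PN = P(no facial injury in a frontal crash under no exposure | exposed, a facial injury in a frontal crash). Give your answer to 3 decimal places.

PN ≈ 0.483

p₁ = 0.0915, p₀ = 0.0473.
Under exogeneity and monotonicity, PN = (p₁ − p₀) / p₁.
PN = (0.0915 − 0.0473) / 0.0915 = 0.0442 / 0.0915 ≈ 0.4831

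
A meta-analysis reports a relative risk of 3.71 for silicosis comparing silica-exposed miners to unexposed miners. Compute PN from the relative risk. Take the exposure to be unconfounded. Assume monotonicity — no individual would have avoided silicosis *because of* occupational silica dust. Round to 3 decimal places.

PN ≈ 0.730

Under exogeneity and monotonicity, PN = (RR − 1) / RR = 1 − 1/RR.
PN = (3.71 − 1) / 3.71 = 2.71 / 3.71 ≈ 0.7305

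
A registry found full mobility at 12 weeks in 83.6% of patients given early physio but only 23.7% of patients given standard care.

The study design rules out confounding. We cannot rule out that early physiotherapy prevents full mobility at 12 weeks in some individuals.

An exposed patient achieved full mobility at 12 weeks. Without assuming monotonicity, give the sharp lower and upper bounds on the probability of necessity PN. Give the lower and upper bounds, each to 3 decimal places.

0.717 ≤ PN ≤ 0.913

p₁ = 0.836, p₀ = 0.237.
Under exogeneity alone the bounds on PN are max{0,(p₁−p₀)/p₁} ≤ PN ≤ min{1,(1−p₀)/p₁}.
  lower = (p₁ − p₀)/p₁ = 0.599 / 0.836 ≈ 0.7165
  upper = min{1, (1 − p₀)/p₁} = 0.763 / 0.836 ≈ 0.9127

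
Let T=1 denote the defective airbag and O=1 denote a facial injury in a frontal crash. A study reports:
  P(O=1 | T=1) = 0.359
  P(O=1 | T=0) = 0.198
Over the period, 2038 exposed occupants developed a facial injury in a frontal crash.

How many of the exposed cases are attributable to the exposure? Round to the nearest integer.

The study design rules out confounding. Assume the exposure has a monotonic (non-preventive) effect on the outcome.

about 914 cases

Let p₁ = 0.359, p₀ = 0.198.
PN = (p₁ − p₀)/p₁ = (0.359 − 0.198) / 0.359 ≈ 0.44847.
Attributable cases ≈ PN × (exposed cases) = 0.44847 × 2038 ≈ 913.98.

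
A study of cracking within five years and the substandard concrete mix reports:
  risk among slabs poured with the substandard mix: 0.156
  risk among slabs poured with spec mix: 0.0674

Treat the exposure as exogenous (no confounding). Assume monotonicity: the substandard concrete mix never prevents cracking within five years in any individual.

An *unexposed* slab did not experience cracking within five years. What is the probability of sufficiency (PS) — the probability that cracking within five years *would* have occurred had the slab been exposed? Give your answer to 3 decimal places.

Let p₁ = 0.156, p₀ = 0.0674.
Under exogeneity and monotonicity, PS = (p₁ − p₀) / (1 − p₀).
PS = (0.156 − 0.0674) / (1 − 0.0674) = 0.0886 / 0.9326 ≈ 0.0950

PS ≈ 0.095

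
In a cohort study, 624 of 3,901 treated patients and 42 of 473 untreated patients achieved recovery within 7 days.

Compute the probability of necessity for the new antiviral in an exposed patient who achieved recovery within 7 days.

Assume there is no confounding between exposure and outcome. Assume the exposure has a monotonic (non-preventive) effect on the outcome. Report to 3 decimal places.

PN ≈ 0.445

p₁ = P(outcome | exposed) = 624/3901 = 0.15996
p₀ = P(outcome | unexposed) = 42/473 = 0.088795
Under exogeneity and monotonicity, PN = (p₁ − p₀) / p₁.
PN = (0.15996 − 0.088795) / 0.15996 = 0.071164 / 0.15996 ≈ 0.4449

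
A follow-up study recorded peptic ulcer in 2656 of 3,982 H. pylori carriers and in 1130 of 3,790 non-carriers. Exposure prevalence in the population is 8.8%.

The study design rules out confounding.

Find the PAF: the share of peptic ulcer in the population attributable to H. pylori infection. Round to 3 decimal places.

PAF ≈ 0.098

p₁ = P(outcome | exposed) = 2656/3982 = 0.667
p₀ = P(outcome | unexposed) = 1130/3790 = 0.29815
Overall risk P(Y=1) = π·p₁ + (1−π)·p₀ = 0.088×0.667 + 0.912×0.29815 = 0.33061.
Under exogeneity, PAF = [P(Y=1) − p₀] / P(Y=1).
PAF = (0.33061 − 0.29815) / 0.33061 ≈ 0.0982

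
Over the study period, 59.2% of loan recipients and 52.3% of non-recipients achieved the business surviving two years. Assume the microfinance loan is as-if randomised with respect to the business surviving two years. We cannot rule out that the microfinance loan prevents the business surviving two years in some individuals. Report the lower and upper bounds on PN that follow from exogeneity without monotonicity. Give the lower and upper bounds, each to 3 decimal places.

p₁ = 0.592, p₀ = 0.523.
Under exogeneity alone the bounds on PN are max{0,(p₁−p₀)/p₁} ≤ PN ≤ min{1,(1−p₀)/p₁}.
  lower = (p₁ − p₀)/p₁ = 0.069 / 0.592 ≈ 0.1166
  upper = min{1, (1 − p₀)/p₁} = 0.477 / 0.592 ≈ 0.8057

0.117 ≤ PN ≤ 0.806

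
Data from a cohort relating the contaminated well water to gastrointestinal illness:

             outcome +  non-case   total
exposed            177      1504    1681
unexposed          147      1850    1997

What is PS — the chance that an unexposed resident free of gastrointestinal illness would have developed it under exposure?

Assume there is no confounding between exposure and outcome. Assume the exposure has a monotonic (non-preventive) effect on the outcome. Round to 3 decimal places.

p₁ = P(outcome | exposed) = 177/1681 = 0.10529
p₀ = P(outcome | unexposed) = 147/1997 = 0.07361
Under exogeneity and monotonicity, PS = (p₁ − p₀)/(1 − p₀).
PS = (0.10529 − 0.07361) / 0.92639 ≈ 0.0342

PS ≈ 0.034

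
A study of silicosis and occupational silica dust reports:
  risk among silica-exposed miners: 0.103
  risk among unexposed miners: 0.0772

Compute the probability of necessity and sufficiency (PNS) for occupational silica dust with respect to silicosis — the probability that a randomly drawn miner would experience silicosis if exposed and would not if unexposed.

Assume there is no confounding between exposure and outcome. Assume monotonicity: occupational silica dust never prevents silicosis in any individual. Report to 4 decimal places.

PNS ≈ 0.0258

Let p₁ = 0.103, p₀ = 0.0772.
Under exogeneity and monotonicity, PNS = p₁ − p₀.
PNS = 0.103 − 0.0772 = 0.0258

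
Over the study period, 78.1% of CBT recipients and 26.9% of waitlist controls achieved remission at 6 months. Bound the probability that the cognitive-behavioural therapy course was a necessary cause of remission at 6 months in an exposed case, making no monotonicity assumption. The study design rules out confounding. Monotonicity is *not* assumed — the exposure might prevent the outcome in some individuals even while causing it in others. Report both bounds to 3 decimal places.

0.656 ≤ PN ≤ 0.936

p₁ = 0.781, p₀ = 0.269.
Under exogeneity alone the bounds on PN are max{0,(p₁−p₀)/p₁} ≤ PN ≤ min{1,(1−p₀)/p₁}.
  lower = (p₁ − p₀)/p₁ = 0.512 / 0.781 ≈ 0.6556
  upper = min{1, (1 − p₀)/p₁} = 0.731 / 0.781 ≈ 0.9360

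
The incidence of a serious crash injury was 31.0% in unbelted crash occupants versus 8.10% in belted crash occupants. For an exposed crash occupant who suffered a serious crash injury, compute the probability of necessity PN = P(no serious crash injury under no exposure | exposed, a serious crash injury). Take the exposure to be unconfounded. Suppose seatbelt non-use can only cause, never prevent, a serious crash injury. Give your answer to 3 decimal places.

PN ≈ 0.739

p₁ = 0.31, p₀ = 0.081.
Under exogeneity and monotonicity, PN = (p₁ − p₀) / p₁.
PN = (0.31 − 0.081) / 0.31 = 0.229 / 0.31 ≈ 0.7387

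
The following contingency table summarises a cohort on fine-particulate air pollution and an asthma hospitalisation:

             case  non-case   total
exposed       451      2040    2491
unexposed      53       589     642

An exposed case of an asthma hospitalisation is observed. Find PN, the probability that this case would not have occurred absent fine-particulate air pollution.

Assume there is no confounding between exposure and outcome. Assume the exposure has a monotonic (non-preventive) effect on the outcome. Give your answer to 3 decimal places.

PN ≈ 0.544

p₁ = P(outcome | exposed) = 451/2491 = 0.18105
p₀ = P(outcome | unexposed) = 53/642 = 0.082555
Under exogeneity and monotonicity, PN = (p₁ − p₀)/p₁.
PN = (0.18105 − 0.082555) / 0.18105 ≈ 0.5440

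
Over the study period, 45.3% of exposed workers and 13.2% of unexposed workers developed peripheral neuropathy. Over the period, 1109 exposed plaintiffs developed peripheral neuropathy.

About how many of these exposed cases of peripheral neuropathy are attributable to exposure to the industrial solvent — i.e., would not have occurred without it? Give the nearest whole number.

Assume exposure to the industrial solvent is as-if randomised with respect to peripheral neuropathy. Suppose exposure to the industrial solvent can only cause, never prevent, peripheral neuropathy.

p₁ = 0.453, p₀ = 0.132.
PN = (p₁ − p₀)/p₁ = (0.453 − 0.132) / 0.453 ≈ 0.70861.
Attributable cases ≈ PN × (exposed cases) = 0.70861 × 1109 ≈ 785.85.

about 786 cases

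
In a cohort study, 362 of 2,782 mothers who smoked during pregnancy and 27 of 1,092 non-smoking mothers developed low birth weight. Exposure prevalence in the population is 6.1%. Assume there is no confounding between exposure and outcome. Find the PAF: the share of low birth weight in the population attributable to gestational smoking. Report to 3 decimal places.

PAF ≈ 0.206

p₁ = P(outcome | exposed) = 362/2782 = 0.13012
p₀ = P(outcome | unexposed) = 27/1092 = 0.024725
Overall risk P(Y=1) = π·p₁ + (1−π)·p₀ = 0.061×0.13012 + 0.939×0.024725 = 0.031154.
Under exogeneity, PAF = [P(Y=1) − p₀] / P(Y=1).
PAF = (0.031154 − 0.024725) / 0.031154 ≈ 0.2064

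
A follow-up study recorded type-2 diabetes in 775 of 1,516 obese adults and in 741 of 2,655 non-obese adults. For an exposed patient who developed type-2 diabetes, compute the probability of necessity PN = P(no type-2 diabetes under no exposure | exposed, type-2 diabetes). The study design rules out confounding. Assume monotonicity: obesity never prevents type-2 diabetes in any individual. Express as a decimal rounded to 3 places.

PN ≈ 0.454

p₁ = P(outcome | exposed) = 775/1516 = 0.51121
p₀ = P(outcome | unexposed) = 741/2655 = 0.2791
Under exogeneity and monotonicity, PN = (p₁ − p₀) / p₁.
PN = (0.51121 − 0.2791) / 0.51121 = 0.23212 / 0.51121 ≈ 0.4541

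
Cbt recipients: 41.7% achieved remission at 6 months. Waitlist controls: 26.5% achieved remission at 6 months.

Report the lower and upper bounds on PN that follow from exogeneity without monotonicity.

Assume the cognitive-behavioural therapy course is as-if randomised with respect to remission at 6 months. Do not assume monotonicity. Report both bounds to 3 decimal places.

p₁ = 0.417, p₀ = 0.265.
Under exogeneity alone the bounds on PN are max{0,(p₁−p₀)/p₁} ≤ PN ≤ min{1,(1−p₀)/p₁}.
  lower = (p₁ − p₀)/p₁ = 0.152 / 0.417 ≈ 0.3645
  upper = min{1, (1 − p₀)/p₁} = 0.735 / 0.417 ≈ 1.7626 → capped at 1

0.365 ≤ PN ≤ 1.000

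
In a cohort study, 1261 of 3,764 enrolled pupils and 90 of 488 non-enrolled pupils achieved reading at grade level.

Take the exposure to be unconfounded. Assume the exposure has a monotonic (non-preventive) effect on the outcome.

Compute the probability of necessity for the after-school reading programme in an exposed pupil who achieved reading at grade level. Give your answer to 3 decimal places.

PN ≈ 0.450

p₁ = P(outcome | exposed) = 1261/3764 = 0.33502
p₀ = P(outcome | unexposed) = 90/488 = 0.18443
Under exogeneity and monotonicity, PN = (p₁ − p₀) / p₁.
PN = (0.33502 − 0.18443) / 0.33502 = 0.15059 / 0.33502 ≈ 0.4495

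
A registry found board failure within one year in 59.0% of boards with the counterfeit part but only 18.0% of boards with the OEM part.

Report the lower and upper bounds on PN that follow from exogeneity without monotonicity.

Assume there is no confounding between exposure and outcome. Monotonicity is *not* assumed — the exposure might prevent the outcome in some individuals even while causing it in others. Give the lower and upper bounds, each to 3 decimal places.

0.695 ≤ PN ≤ 1.000

p₁ = 0.59, p₀ = 0.18.
Under exogeneity alone the bounds on PN are max{0,(p₁−p₀)/p₁} ≤ PN ≤ min{1,(1−p₀)/p₁}.
  lower = (p₁ − p₀)/p₁ = 0.41 / 0.59 ≈ 0.6949
  upper = min{1, (1 − p₀)/p₁} = 0.82 / 0.59 ≈ 1.3898 → capped at 1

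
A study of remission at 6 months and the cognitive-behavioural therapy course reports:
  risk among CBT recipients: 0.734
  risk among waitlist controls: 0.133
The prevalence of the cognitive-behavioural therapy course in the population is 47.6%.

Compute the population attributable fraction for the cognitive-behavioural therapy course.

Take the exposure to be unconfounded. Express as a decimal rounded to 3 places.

Let p₁ = 0.734, p₀ = 0.133.
Overall risk P(Y=1) = π·p₁ + (1−π)·p₀ = 0.476×0.734 + 0.524×0.133 = 0.41908.
Under exogeneity, PAF = [P(Y=1) − p₀] / P(Y=1).
PAF = (0.41908 − 0.133) / 0.41908 ≈ 0.6826

PAF ≈ 0.683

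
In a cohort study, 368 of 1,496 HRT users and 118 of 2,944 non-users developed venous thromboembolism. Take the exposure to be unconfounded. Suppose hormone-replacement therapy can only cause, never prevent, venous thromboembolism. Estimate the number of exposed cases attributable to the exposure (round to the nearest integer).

about 308 cases

p₁ = P(outcome | exposed) = 368/1496 = 0.24599
p₀ = P(outcome | unexposed) = 118/2944 = 0.040082
PN = (p₁ − p₀)/p₁ = (0.24599 − 0.040082) / 0.24599 ≈ 0.83706.
Attributable cases ≈ PN × (exposed cases) = 0.83706 × 368 ≈ 308.04.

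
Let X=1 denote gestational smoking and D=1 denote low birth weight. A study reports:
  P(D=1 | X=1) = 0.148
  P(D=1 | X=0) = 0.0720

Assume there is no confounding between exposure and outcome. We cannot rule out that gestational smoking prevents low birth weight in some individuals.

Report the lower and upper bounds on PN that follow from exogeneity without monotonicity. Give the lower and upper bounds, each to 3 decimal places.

Let p₁ = 0.148, p₀ = 0.072.
Under exogeneity alone the bounds on PN are max{0,(p₁−p₀)/p₁} ≤ PN ≤ min{1,(1−p₀)/p₁}.
  lower = (p₁ − p₀)/p₁ = 0.076 / 0.148 ≈ 0.5135
  upper = min{1, (1 − p₀)/p₁} = 0.928 / 0.148 ≈ 6.2703 → capped at 1

0.514 ≤ PN ≤ 1.000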